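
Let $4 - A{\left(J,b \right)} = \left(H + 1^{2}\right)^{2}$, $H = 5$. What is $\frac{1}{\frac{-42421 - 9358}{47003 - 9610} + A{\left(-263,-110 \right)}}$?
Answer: $- \frac{37393}{1248355} \approx -0.029954$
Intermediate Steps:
$A{\left(J,b \right)} = -32$ ($A{\left(J,b \right)} = 4 - \left(5 + 1^{2}\right)^{2} = 4 - \left(5 + 1\right)^{2} = 4 - 6^{2} = 4 - 36 = -32$)
$\frac{1}{\frac{-42421 - 9358}{47003 - 9610} + A{\left(-263,-110 \right)}} = \frac{1}{\frac{-42421 - 9358}{47003 - 9610} - 32} = \frac{1}{- \frac{51779}{37393} - 32} = \frac{1}{- \frac{1248355}{37393}} = - \frac{37393}{1248355}$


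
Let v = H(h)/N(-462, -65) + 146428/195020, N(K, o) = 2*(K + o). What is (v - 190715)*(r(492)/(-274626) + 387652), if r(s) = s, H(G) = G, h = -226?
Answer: -17389009859462430551462/235206962067 ≈ -7.3931e+10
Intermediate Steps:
N(K, o) = 2*K + 2*o
v = 24801204/25693885 (v = -226/(2*(-462) + 2*(-65)) + 146428/195020 = -226/(-924 - 130) + 146428*(1/195020) = -226/(-1054) + 36607/48755 = -226*(-1/1054) + 36607/48755 = 113/527 + 36607/48755 = 24801204/25693885 ≈ 0.96526)
(v - 190715)*(r(492)/(-274626) + 387652) = (24801204/25693885 - 190715)*(492/(-274626) + 387652) = -4900184476571*(492*(-1/274626) + 387652)/25693885 = -4900184476571*(-82/45771 + 387652)/25693885 = -4900184476571/25693885*17743219610/45771 = -17389009859462430551462/235206962067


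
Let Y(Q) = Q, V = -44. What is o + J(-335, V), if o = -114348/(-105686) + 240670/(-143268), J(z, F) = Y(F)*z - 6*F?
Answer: 56793210091759/3785355462 ≈ 15003.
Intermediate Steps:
J(z, F) = -6*F + F*z (J(z, F) = F*z - 6*F = -6*F + F*z)
o = -2263260089/3785355462 (o = -114348*(-1/105686) + 240670*(-1/143268) = 57174/52843 - 120335/71634 = -2263260089/3785355462 ≈ -0.59790)
o + J(-335, V) = -2263260089/3785355462 - 44*(-6 - 335) = -2263260089/3785355462 - 44*(-341) = -2263260089/3785355462 + 15004 = 56793210091759/3785355462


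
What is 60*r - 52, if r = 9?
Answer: 488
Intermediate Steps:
60*r - 52 = 60*9 - 52 = 540 - 52 = 488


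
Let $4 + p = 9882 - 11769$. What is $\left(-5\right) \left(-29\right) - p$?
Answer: $2036$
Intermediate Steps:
$p = -1891$ ($p = -4 + \left(9882 - 11769\right) = -4 - 1887 = -1891$)
$\left(-5\right) \left(-29\right) - p = \left(-5\right) \left(-29\right) - -1891 = 145 + 1891 = 2036$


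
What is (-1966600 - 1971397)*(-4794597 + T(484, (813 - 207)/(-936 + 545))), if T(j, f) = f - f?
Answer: 18881108602209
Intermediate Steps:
T(j, f) = 0
(-1966600 - 1971397)*(-4794597 + T(484, (813 - 207)/(-936 + 545))) = (-1966600 - 1971397)*(-4794597 + 0) = -3937997*(-4794597) = 18881108602209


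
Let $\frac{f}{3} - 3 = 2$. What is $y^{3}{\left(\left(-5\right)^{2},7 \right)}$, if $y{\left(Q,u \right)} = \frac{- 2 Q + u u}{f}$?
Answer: $- \frac{1}{3375} \approx -0.0002963$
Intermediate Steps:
$f = 15$ ($f = 9 + 3 \cdot 2 = 9 + 6 = 15$)
$y{\left(Q,u \right)} = - \frac{2 Q}{15} + \frac{u^{2}}{15}$ ($y{\left(Q,u \right)} = \frac{- 2 Q + u u}{15} = \left(- 2 Q + u^{2}\right) \frac{1}{15} = \left(u^{2} - 2 Q\right) \frac{1}{15} = - \frac{2 Q}{15} + \frac{u^{2}}{15}$)
$y^{3}{\left(\left(-5\right)^{2},7 \right)} = \left(- \frac{2 \left(-5\right)^{2}}{15} + \frac{7^{2}}{15}\right)^{3} = \left(\left(- \frac{2}{15}\right) 25 + \frac{1}{15} \cdot 49\right)^{3} = \left(- \frac{10}{3} + \frac{49}{15}\right)^{3} = \left(- \frac{1}{15}\right)^{3} = - \frac{1}{3375}$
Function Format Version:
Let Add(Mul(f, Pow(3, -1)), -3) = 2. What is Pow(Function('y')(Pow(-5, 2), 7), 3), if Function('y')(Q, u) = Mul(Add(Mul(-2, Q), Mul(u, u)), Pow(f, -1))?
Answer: Rational(-1, 3375) ≈ -0.00029630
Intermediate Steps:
f = 15 (f = Add(9, Mul(3, 2)) = Add(9, 6) = 15)
Function('y')(Q, u) = Add(Mul(Rational(-2, 15), Q), Mul(Rational(1, 15), Pow(u, 2))) (Function('y')(Q, u) = Mul(Add(Mul(-2, Q), Mul(u, u)), Pow(15, -1)) = Mul(Add(Mul(-2, Q), Pow(u, 2)), Rational(1, 15)) = Mul(Add(Pow(u, 2), Mul(-2, Q)), Rational(1, 15)) = Add(Mul(Rational(-2, 15), Q), Mul(Rational(1, 15), Pow(u, 2))))
Pow(Function('y')(Pow(-5, 2), 7), 3) = Pow(Add(Mul(Rational(-2, 15), Pow(-5, 2)), Mul(Rational(1, 15), Pow(7, 2))), 3) = Pow(Add(Mul(Rational(-2, 15), 25), Mul(Rational(1, 15), 49)), 3) = Pow(Add(Rational(-10, 3), Rational(49, 15)), 3) = Pow(Rational(-1, 15), 3) = Rational(-1, 3375)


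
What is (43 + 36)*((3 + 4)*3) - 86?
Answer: 1573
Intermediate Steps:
(43 + 36)*((3 + 4)*3) - 86 = 79*(7*3) - 86 = 79*21 - 86 = 1659 - 86 = 1573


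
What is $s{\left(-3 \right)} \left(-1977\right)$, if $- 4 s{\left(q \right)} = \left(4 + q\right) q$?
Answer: $- \frac{5931}{4} \approx -1482.8$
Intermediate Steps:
$s{\left(q \right)} = - \frac{q \left(4 + q\right)}{4}$ ($s{\left(q \right)} = - \frac{\left(4 + q\right) q}{4} = - \frac{q \left(4 + q\right)}{4}$)
$s{\left(-3 \right)} \left(-1977\right) = \left(- \frac{1}{4}\right) \left(-3\right) \left(4 - 3\right) \left(-1977\right) = \left(- \frac{1}{4}\right) \left(-3\right) 1 \left(-1977\right) = \frac{3}{4} \left(-1977\right) = - \frac{5931}{4}$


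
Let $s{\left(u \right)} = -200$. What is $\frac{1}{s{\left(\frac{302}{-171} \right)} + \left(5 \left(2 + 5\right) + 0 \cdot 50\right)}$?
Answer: $- \frac{1}{165} \approx -0.0060606$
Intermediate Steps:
$\frac{1}{s{\left(\frac{302}{-171} \right)} + \left(5 \left(2 + 5\right) + 0 \cdot 50\right)} = \frac{1}{-200 + \left(5 \left(2 + 5\right) + 0 \cdot 50\right)} = \frac{1}{-200 + \left(5 \cdot 7 + 0\right)} = \frac{1}{-200 + \left(35 + 0\right)} = \frac{1}{-200 + 35} = \frac{1}{-165} = - \frac{1}{165}$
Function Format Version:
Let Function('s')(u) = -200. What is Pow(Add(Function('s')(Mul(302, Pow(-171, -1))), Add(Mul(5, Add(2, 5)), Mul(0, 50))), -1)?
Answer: Rational(-1, 165) ≈ -0.0060606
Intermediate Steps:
Pow(Add(Function('s')(Mul(302, Pow(-171, -1))), Add(Mul(5, Add(2, 5)), Mul(0, 50))), -1) = Pow(Add(-200, Add(Mul(5, Add(2, 5)), Mul(0, 50))), -1) = Pow(Add(-200, Add(Mul(5, 7), 0)), -1) = Pow(Add(-200, Add(35, 0)), -1) = Pow(Add(-200, 35), -1) = Pow(-165, -1) = Rational(-1, 165)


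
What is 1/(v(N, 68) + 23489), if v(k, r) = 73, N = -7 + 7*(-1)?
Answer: 1/23562 ≈ 4.2441e-5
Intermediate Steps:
N = -14 (N = -7 - 7 = -14)
1/(v(N, 68) + 23489) = 1/(73 + 23489) = 1/23562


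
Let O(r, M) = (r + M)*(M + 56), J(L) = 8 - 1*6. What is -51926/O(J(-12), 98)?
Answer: -3709/1100 ≈ -3.3718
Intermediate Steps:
J(L) = 2 (J(L) = 8 - 6 = 2)
O(r, M) = (56 + M)*(M + r) (O(r, M) = (M + r)*(56 + M) = (56 + M)*(M + r))
-51926/O(J(-12), 98) = -51926/(98² + 56*98 + 56*2 + 98*2) = -51926/(9604 + 5488 + 112 + 196) = -51926/15400 = -51926*1/15400 = -3709/1100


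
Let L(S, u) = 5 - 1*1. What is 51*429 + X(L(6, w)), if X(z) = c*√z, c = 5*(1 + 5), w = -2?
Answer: 21939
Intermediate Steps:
L(S, u) = 4 (L(S, u) = 5 - 1 = 4)
c = 30 (c = 5*6 = 30)
X(z) = 30*√z
51*429 + X(L(6, w)) = 51*429 + 30*√4 = 21879 + 30*2 = 21879 + 60 = 21939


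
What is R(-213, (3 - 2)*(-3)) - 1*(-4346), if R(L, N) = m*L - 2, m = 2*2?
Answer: 3492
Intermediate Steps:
m = 4
R(L, N) = -2 + 4*L (R(L, N) = 4*L - 2 = -2 + 4*L)
R(-213, (3 - 2)*(-3)) - 1*(-4346) = (-2 + 4*(-213)) - 1*(-4346) = (-2 - 852) + 4346 = -854 + 4346 = 3492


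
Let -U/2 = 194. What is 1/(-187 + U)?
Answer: -1/575 ≈ -0.0017391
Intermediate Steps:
U = -388 (U = -2*194 = -388)
1/(-187 + U) = 1/(-187 - 388) = 1/(-575) = -1/575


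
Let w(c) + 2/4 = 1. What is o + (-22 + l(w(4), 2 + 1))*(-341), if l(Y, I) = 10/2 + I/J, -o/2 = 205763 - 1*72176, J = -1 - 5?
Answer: -522413/2 ≈ -2.6121e+5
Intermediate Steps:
w(c) = ½ (w(c) = -½ + 1 = ½)
J = -6
o = -267174 (o = -2*(205763 - 1*72176) = -2*(205763 - 72176) = -2*133587 = -267174)
l(Y, I) = 5 - I/6 (l(Y, I) = 10/2 + I/(-6) = 10*(½) + I*(-⅙) = 5 - I/6)
o + (-22 + l(w(4), 2 + 1))*(-341) = -267174 + (-22 + (5 - (2 + 1)/6))*(-341) = -267174 + (-22 + (5 - ⅙*3))*(-341) = -267174 + (-22 + (5 - ½))*(-341) = -267174 + (-22 + 9/2)*(-341) = -267174 - 35/2*(-341) = -267174 + 11935/2 = -522413/2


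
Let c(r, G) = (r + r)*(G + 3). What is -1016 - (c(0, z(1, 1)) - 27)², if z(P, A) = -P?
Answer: -1745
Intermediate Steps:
c(r, G) = 2*r*(3 + G) (c(r, G) = (2*r)*(3 + G) = 2*r*(3 + G))
-1016 - (c(0, z(1, 1)) - 27)² = -1016 - (2*0*(3 - 1*1) - 27)² = -1016 - (2*0*(3 - 1) - 27)² = -1016 - (2*0*2 - 27)² = -1016 - (0 - 27)² = -1016 - 1*(-27)² = -1016 - 1*729 = -1016 - 729 = -1745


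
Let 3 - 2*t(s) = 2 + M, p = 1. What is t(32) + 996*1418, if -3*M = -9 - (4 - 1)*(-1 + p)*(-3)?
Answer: 1412327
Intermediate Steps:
M = 3 (M = -(-9 - (4 - 1)*(-1 + 1)*(-3))/3 = -(-9 - 3*0*(-3))/3 = -(-9 - 0*(-3))/3 = -(-9 - 1*0)/3 = -(-9 + 0)/3 = -⅓*(-9) = 3)
t(s) = -1 (t(s) = 3/2 - (2 + 3)/2 = 3/2 - ½*5 = 3/2 - 5/2 = -1)
t(32) + 996*1418 = -1 + 996*1418 = -1 + 1412328 = 1412327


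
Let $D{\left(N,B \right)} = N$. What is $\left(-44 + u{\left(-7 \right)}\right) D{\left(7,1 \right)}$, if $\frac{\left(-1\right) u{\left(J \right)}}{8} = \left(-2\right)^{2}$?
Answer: $-532$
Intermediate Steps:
$u{\left(J \right)} = -32$ ($u{\left(J \right)} = - 8 \left(-2\right)^{2} = \left(-8\right) 4 = -32$)
$\left(-44 + u{\left(-7 \right)}\right) D{\left(7,1 \right)} = \left(-44 - 32\right) 7 = \left(-76\right) 7 = -532$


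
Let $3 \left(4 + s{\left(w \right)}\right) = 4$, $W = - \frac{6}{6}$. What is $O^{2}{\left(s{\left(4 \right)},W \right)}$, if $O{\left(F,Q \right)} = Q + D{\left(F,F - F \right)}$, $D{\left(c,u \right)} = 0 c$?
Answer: $1$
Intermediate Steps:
$W = -1$ ($W = \left(-6\right) \frac{1}{6} = -1$)
$s{\left(w \right)} = - \frac{8}{3}$ ($s{\left(w \right)} = -4 + \frac{1}{3} \cdot 4 = -4 + \frac{4}{3} = - \frac{8}{3}$)
$D{\left(c,u \right)} = 0$
$O{\left(F,Q \right)} = Q$ ($O{\left(F,Q \right)} = Q + 0 = Q$)
$O^{2}{\left(s{\left(4 \right)},W \right)} = \left(-1\right)^{2} = 1$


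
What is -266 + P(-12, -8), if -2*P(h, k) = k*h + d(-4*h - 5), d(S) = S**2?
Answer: -2477/2 ≈ -1238.5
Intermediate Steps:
P(h, k) = -(-5 - 4*h)**2/2 - h*k/2 (P(h, k) = -(k*h + (-4*h - 5)**2)/2 = -(h*k + (-5 - 4*h)**2)/2 = -((-5 - 4*h)**2 + h*k)/2 = -(-5 - 4*h)**2/2 - h*k/2)
-266 + P(-12, -8) = -266 + (-(5 + 4*(-12))**2/2 - 1/2*(-12)*(-8)) = -266 + (-(5 - 48)**2/2 - 48) = -266 + (-1/2*(-43)**2 - 48) = -266 + (-1/2*1849 - 48) = -266 + (-1849/2 - 48) = -266 - 1945/2 = -2477/2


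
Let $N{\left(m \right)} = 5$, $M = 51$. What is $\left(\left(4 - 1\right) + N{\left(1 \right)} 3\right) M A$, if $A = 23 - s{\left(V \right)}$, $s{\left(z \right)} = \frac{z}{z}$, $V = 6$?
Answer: $20196$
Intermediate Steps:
$s{\left(z \right)} = 1$
$A = 22$ ($A = 23 - 1 = 22$)
$\left(\left(4 - 1\right) + N{\left(1 \right)} 3\right) M A = \left(\left(4 - 1\right) + 5 \cdot 3\right) 51 \cdot 22 = \left(3 + 15\right) 51 \cdot 22 = 18 \cdot 51 \cdot 22 = 918 \cdot 22 = 20196$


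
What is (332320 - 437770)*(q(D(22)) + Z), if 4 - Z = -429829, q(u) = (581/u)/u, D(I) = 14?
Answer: -634566834075/14 ≈ -4.5326e+10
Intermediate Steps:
q(u) = 581/u²
Z = 429833 (Z = 4 - 1*(-429829) = 4 + 429829 = 429833)
(332320 - 437770)*(q(D(22)) + Z) = (332320 - 437770)*(581/14² + 429833) = -105450*(581*(1/196) + 429833) = -105450*(83/28 + 429833) = -105450*12035407/28 = -634566834075/14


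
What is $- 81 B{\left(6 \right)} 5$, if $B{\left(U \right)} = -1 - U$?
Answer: $2835$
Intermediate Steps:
$- 81 B{\left(6 \right)} 5 = - 81 \left(-1 - 6\right) 5 = \left(-81\right) \left(-7\right) 5 = 567 \cdot 5 = 2835$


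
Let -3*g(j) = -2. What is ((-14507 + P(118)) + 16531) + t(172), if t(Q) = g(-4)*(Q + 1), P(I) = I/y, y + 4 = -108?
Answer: 359231/168 ≈ 2138.3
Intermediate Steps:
y = -112 (y = -4 - 108 = -112)
g(j) = 2/3 (g(j) = -1/3*(-2) = 2/3)
P(I) = -I/112 (P(I) = I/(-112) = I*(-1/112) = -I/112)
t(Q) = 2/3 + 2*Q/3 (t(Q) = 2*(Q + 1)/3 = 2*(1 + Q)/3 = 2/3 + 2*Q/3)
((-14507 + P(118)) + 16531) + t(172) = ((-14507 - 1/112*118) + 16531) + (2/3 + (2/3)*172) = ((-14507 - 59/56) + 16531) + (2/3 + 344/3) = (-812451/56 + 16531) + 346/3 = 113285/56 + 346/3 = 359231/168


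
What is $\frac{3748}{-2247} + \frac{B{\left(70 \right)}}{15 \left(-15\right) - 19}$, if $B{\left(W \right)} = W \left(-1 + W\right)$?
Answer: $- \frac{5883761}{274134} \approx -21.463$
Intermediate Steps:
$\frac{3748}{-2247} + \frac{B{\left(70 \right)}}{15 \left(-15\right) - 19} = \frac{3748}{-2247} + \frac{70 \left(-1 + 70\right)}{15 \left(-15\right) - 19} = 3748 \left(- \frac{1}{2247}\right) + \frac{70 \cdot 69}{-225 - 19} = - \frac{3748}{2247} + \frac{4830}{-244} = - \frac{3748}{2247} + 4830 \left(- \frac{1}{244}\right) = - \frac{3748}{2247} - \frac{2415}{122} = - \frac{5883761}{274134}$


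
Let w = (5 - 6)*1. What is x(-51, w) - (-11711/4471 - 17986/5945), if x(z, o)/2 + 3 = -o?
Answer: 43716921/26580095 ≈ 1.6447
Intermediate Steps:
w = -1 (w = -1*1 = -1)
x(z, o) = -6 - 2*o (x(z, o) = -6 + 2*(-o) = -6 - 2*o)
x(-51, w) - (-11711/4471 - 17986/5945) = (-6 - 2*(-1)) - (-11711/4471 - 17986/5945) = (-6 + 2) - (-11711*1/4471 - 17986*1/5945) = -4 - (-11711/4471 - 17986/5945) = -4 - 1*(-150037301/26580095) = -4 + 150037301/26580095 = 43716921/26580095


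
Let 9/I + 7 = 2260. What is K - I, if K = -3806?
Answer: -2858309/751 ≈ -3806.0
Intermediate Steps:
I = 3/751 (I = 9/(-7 + 2260) = 9/2253 = 9*(1/2253) = 3/751 ≈ 0.0039947)
K - I = -3806 - 1*3/751 = -3806 - 3/751 = -2858309/751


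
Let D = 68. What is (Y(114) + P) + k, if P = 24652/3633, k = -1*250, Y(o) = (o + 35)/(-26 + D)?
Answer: -580473/2422 ≈ -239.67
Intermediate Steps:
Y(o) = ⅚ + o/42 (Y(o) = (o + 35)/(-26 + 68) = (35 + o)/42 = (35 + o)*(1/42) = ⅚ + o/42)
k = -250
P = 24652/3633 (P = 24652*(1/3633) = 24652/3633 ≈ 6.7856)
(Y(114) + P) + k = ((⅚ + (1/42)*114) + 24652/3633) - 250 = ((⅚ + 19/7) + 24652/3633) - 250 = (149/42 + 24652/3633) - 250 = 25027/2422 - 250 = -580473/2422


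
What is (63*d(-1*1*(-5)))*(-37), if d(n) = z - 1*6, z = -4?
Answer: 23310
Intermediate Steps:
d(n) = -10 (d(n) = -4 - 1*6 = -4 - 6 = -10)
(63*d(-1*1*(-5)))*(-37) = (63*(-10))*(-37) = -630*(-37) = 23310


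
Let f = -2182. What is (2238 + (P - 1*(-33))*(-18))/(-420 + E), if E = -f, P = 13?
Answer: 705/881 ≈ 0.80023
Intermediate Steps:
E = 2182 (E = -1*(-2182) = 2182)
(2238 + (P - 1*(-33))*(-18))/(-420 + E) = (2238 + (13 - 1*(-33))*(-18))/(-420 + 2182) = (2238 + (13 + 33)*(-18))/1762 = (2238 + 46*(-18))*(1/1762) = (2238 - 828)*(1/1762) = 1410*(1/1762) = 705/881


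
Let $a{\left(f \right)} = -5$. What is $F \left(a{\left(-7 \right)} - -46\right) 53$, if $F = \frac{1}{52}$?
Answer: $\frac{2173}{52} \approx 41.788$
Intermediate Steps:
$F = \frac{1}{52} \approx 0.019231$
$F \left(a{\left(-7 \right)} - -46\right) 53 = \frac{-5 - -46}{52} \cdot 53 = \frac{-5 + 46}{52} \cdot 53 = \frac{1}{52} \cdot 41 \cdot 53 = \frac{41}{52} \cdot 53 = \frac{2173}{52}$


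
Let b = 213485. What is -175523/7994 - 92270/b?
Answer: -7641826807/341319818 ≈ -22.389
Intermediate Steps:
-175523/7994 - 92270/b = -175523/7994 - 92270/213485 = -175523*1/7994 - 92270*1/213485 = -175523/7994 - 18454/42697 = -7641826807/341319818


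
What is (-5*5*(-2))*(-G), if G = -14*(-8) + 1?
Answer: -5650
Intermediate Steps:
G = 113 (G = 112 + 1 = 113)
(-5*5*(-2))*(-G) = (-5*5*(-2))*(-1*113) = -25*(-2)*(-113) = 50*(-113) = -5650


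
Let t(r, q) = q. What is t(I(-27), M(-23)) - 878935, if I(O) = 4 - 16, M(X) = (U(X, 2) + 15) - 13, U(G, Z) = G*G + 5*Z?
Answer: -878394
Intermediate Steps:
U(G, Z) = G² + 5*Z
M(X) = 12 + X² (M(X) = ((X² + 5*2) + 15) - 13 = ((X² + 10) + 15) - 13 = ((10 + X²) + 15) - 13 = (25 + X²) - 13 = 12 + X²)
I(O) = -12
t(I(-27), M(-23)) - 878935 = (12 + (-23)²) - 878935 = (12 + 529) - 878935 = 541 - 878935 = -878394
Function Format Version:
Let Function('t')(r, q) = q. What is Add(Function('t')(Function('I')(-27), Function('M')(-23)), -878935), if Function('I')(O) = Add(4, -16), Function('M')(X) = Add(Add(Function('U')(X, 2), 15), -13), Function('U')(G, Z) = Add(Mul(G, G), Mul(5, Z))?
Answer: -878394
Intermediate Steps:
Function('U')(G, Z) = Add(Pow(G, 2), Mul(5, Z))
Function('M')(X) = Add(12, Pow(X, 2)) (Function('M')(X) = Add(Add(Add(Pow(X, 2), Mul(5, 2)), 15), -13) = Add(Add(Add(Pow(X, 2), 10), 15), -13) = Add(Add(Add(10, Pow(X, 2)), 15), -13) = Add(Add(25, Pow(X, 2)), -13) = Add(12, Pow(X, 2)))
Function('I')(O) = -12
Add(Function('t')(Function('I')(-27), Function('M')(-23)), -878935) = Add(Add(12, Pow(-23, 2)), -878935) = Add(Add(12, 529), -878935) = Add(541, -878935) = -878394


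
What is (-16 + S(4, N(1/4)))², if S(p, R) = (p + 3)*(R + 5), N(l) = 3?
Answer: 1600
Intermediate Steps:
S(p, R) = (3 + p)*(5 + R)
(-16 + S(4, N(1/4)))² = (-16 + (15 + 3*3 + 5*4 + 3*4))² = (-16 + (15 + 9 + 20 + 12))² = (-16 + 56)² = 40² = 1600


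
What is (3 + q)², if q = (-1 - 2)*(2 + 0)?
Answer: 9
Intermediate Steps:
q = -6 (q = -3*2 = -6)
(3 + q)² = (3 - 6)² = (-3)² = 9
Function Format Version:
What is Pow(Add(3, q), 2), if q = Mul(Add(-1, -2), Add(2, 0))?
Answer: 9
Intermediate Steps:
q = -6 (q = Mul(-3, 2) = -6)
Pow(Add(3, q), 2) = Pow(Add(3, -6), 2) = Pow(-3, 2) = 9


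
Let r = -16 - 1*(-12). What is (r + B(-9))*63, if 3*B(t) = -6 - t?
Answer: -189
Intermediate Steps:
r = -4 (r = -16 + 12 = -4)
B(t) = -2 - t/3 (B(t) = (-6 - t)/3 = -2 - t/3)
(r + B(-9))*63 = (-4 + (-2 - ⅓*(-9)))*63 = (-4 + (-2 + 3))*63 = (-4 + 1)*63 = -3*63 = -189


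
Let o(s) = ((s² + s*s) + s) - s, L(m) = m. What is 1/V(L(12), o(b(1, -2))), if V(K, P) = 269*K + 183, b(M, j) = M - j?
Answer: 1/3411 ≈ 0.00029317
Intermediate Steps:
o(s) = 2*s² (o(s) = ((s² + s²) + s) - s = (2*s² + s) - s = (s + 2*s²) - s = 2*s²)
V(K, P) = 183 + 269*K
1/V(L(12), o(b(1, -2))) = 1/(183 + 269*12) = 1/(183 + 3228) = 1/3411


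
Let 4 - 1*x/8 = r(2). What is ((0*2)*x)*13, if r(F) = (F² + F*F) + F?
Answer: 0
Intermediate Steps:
r(F) = F + 2*F² (r(F) = (F² + F²) + F = 2*F² + F = F + 2*F²)
x = -48 (x = 32 - 16*(1 + 2*2) = 32 - 16*(1 + 4) = 32 - 16*5 = 32 - 8*10 = 32 - 80 = -48)
((0*2)*x)*13 = ((0*2)*(-48))*13 = (0*(-48))*13 = 0*13 = 0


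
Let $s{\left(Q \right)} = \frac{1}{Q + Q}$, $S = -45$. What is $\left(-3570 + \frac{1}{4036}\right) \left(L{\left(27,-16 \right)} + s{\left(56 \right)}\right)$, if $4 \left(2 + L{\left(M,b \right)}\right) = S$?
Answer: $\frac{21367833677}{452032} \approx 47271.0$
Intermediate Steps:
$L{\left(M,b \right)} = - \frac{53}{4}$ ($L{\left(M,b \right)} = -2 + \frac{1}{4} \left(-45\right) = -2 - \frac{45}{4} = - \frac{53}{4}$)
$s{\left(Q \right)} = \frac{1}{2 Q}$
$\left(-3570 + \frac{1}{4036}\right) \left(L{\left(27,-16 \right)} + s{\left(56 \right)}\right) = \left(-3570 + \frac{1}{4036}\right) \left(- \frac{53}{4} + \frac{1}{2 \cdot 56}\right) = \left(-3570 + \frac{1}{4036}\right) \left(- \frac{53}{4} + \frac{1}{2} \cdot \frac{1}{56}\right) = - \frac{14408519 \left(- \frac{53}{4} + \frac{1}{112}\right)}{4036} = \left(- \frac{14408519}{4036}\right) \left(- \frac{1483}{112}\right) = \frac{21367833677}{452032}$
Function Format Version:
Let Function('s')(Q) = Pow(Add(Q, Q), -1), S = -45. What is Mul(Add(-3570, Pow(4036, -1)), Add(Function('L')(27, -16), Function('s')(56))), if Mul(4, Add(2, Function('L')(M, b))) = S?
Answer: Rational(21367833677, 452032) ≈ 47271.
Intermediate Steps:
Function('L')(M, b) = Rational(-53, 4) (Function('L')(M, b) = Add(-2, Mul(Rational(1, 4), -45)) = Add(-2, Rational(-45, 4)) = Rational(-53, 4))
Function('s')(Q) = Mul(Rational(1, 2), Pow(Q, -1)) (Function('s')(Q) = Pow(Mul(2, Q), -1) = Mul(Rational(1, 2), Pow(Q, -1)))
Mul(Add(-3570, Pow(4036, -1)), Add(Function('L')(27, -16), Function('s')(56))) = Mul(Add(-3570, Pow(4036, -1)), Add(Rational(-53, 4), Mul(Rational(1, 2), Pow(56, -1)))) = Mul(Add(-3570, Rational(1, 4036)), Add(Rational(-53, 4), Mul(Rational(1, 2), Rational(1, 56)))) = Mul(Rational(-14408519, 4036), Add(Rational(-53, 4), Rational(1, 112))) = Mul(Rational(-14408519, 4036), Rational(-1483, 112)) = Rational(21367833677, 452032)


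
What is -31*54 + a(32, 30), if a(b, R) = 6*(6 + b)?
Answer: -1446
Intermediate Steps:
a(b, R) = 36 + 6*b
-31*54 + a(32, 30) = -31*54 + (36 + 6*32) = -1674 + (36 + 192) = -1674 + 228 = -1446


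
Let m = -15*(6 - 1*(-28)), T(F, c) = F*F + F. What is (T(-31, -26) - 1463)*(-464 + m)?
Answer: 519142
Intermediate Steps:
T(F, c) = F + F² (T(F, c) = F² + F = F + F²)
m = -510 (m = -15*(6 + 28) = -15*34 = -510)
(T(-31, -26) - 1463)*(-464 + m) = (-31*(1 - 31) - 1463)*(-464 - 510) = (-31*(-30) - 1463)*(-974) = (930 - 1463)*(-974) = -533*(-974) = 519142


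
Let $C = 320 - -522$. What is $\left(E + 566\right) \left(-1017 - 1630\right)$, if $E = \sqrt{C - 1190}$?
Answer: $-1498202 - 5294 i \sqrt{87} \approx -1.4982 \cdot 10^{6} - 49379.0 i$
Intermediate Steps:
$C = 842$ ($C = 320 + 522 = 842$)
$E = 2 i \sqrt{87}$ ($E = \sqrt{842 - 1190} = \sqrt{-348} = 2 i \sqrt{87} \approx 18.655 i$)
$\left(E + 566\right) \left(-1017 - 1630\right) = \left(2 i \sqrt{87} + 566\right) \left(-1017 - 1630\right) = \left(566 + 2 i \sqrt{87}\right) \left(-2647\right) = -1498202 - 5294 i \sqrt{87}$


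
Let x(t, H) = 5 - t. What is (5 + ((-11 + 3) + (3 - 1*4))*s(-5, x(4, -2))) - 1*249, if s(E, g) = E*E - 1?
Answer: -460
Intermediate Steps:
s(E, g) = -1 + E² (s(E, g) = E² - 1 = -1 + E²)
(5 + ((-11 + 3) + (3 - 1*4))*s(-5, x(4, -2))) - 1*249 = (5 + ((-11 + 3) + (3 - 1*4))*(-1 + (-5)²)) - 1*249 = (5 + (-8 + (3 - 4))*(-1 + 25)) - 249 = (5 + (-8 - 1)*24) - 249 = (5 - 9*24) - 249 = (5 - 216) - 249 = -211 - 249 = -460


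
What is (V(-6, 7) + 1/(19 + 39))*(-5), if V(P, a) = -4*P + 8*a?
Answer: -23205/58 ≈ -400.09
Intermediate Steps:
(V(-6, 7) + 1/(19 + 39))*(-5) = ((-4*(-6) + 8*7) + 1/(19 + 39))*(-5) = ((24 + 56) + 1/58)*(-5) = (80 + 1/58)*(-5) = (4641/58)*(-5) = -23205/58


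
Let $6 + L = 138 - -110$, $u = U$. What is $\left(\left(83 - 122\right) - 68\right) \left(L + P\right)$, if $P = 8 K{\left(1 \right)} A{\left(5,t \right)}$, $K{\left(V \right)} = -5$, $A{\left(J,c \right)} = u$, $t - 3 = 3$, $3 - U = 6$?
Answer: $-38734$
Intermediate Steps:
$U = -3$ ($U = 3 - 6 = -3$)
$t = 6$ ($t = 3 + 3 = 6$)
$u = -3$
$A{\left(J,c \right)} = -3$
$L = 242$ ($L = -6 + \left(138 - -110\right) = -6 + \left(138 + 110\right) = -6 + 248 = 242$)
$P = 120$ ($P = 8 \left(-5\right) \left(-3\right) = \left(-40\right) \left(-3\right) = 120$)
$\left(\left(83 - 122\right) - 68\right) \left(L + P\right) = \left(\left(83 - 122\right) - 68\right) \left(242 + 120\right) = \left(-39 - 68\right) 362 = \left(-107\right) 362 = -38734$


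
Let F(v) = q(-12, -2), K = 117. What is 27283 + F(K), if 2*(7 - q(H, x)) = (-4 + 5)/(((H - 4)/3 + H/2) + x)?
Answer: 2183203/80 ≈ 27290.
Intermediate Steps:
q(H, x) = 7 - 1/(2*(-4/3 + x + 5*H/6)) (q(H, x) = 7 - (-4 + 5)/(2*(((H - 4)/3 + H/2) + x)) = 7 - 1/(2*(((-4 + H)*(⅓) + H*(½)) + x)) = 7 - 1/(2*(((-4/3 + H/3) + H/2) + x)) = 7 - 1/(2*((-4/3 + 5*H/6) + x)) = 7 - 1/(2*(-4/3 + x + 5*H/6)))
F(v) = 563/80 (F(v) = (-59 + 35*(-12) + 42*(-2))/(-8 + 5*(-12) + 6*(-2)) = (-59 - 420 - 84)/(-8 - 60 - 12) = -563/(-80) = -1/80*(-563) = 563/80)
27283 + F(K) = 27283 + 563/80 = 2183203/80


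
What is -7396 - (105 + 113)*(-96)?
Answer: 13532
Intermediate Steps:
-7396 - (105 + 113)*(-96) = -7396 - 218*(-96) = -7396 - 1*(-20928) = -7396 + 20928 = 13532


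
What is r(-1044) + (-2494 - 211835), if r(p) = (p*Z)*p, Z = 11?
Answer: 11774967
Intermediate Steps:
r(p) = 11*p**2 (r(p) = (p*11)*p = (11*p)*p = 11*p**2)
r(-1044) + (-2494 - 211835) = 11*(-1044)**2 + (-2494 - 211835) = 11*1089936 - 214329 = 11989296 - 214329 = 11774967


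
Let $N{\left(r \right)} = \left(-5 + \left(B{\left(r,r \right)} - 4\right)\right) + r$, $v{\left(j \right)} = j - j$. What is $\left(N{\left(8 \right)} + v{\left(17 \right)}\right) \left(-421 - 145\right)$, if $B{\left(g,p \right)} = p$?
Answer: $-3962$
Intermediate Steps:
$v{\left(j \right)} = 0$
$N{\left(r \right)} = -9 + 2 r$ ($N{\left(r \right)} = \left(-5 + \left(r - 4\right)\right) + r = \left(-5 + \left(-4 + r\right)\right) + r = \left(-9 + r\right) + r = -9 + 2 r$)
$\left(N{\left(8 \right)} + v{\left(17 \right)}\right) \left(-421 - 145\right) = \left(\left(-9 + 2 \cdot 8\right) + 0\right) \left(-421 - 145\right) = \left(\left(-9 + 16\right) + 0\right) \left(-566\right) = \left(7 + 0\right) \left(-566\right) = 7 \left(-566\right) = -3962$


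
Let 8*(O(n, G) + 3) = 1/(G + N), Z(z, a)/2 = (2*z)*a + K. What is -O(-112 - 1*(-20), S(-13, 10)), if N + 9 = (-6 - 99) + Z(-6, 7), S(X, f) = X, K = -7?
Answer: 7417/2472 ≈ 3.0004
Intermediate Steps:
Z(z, a) = -14 + 4*a*z (Z(z, a) = 2*((2*z)*a - 7) = 2*(2*a*z - 7) = 2*(-7 + 2*a*z) = -14 + 4*a*z)
N = -296 (N = -9 + ((-6 - 99) + (-14 + 4*7*(-6))) = -9 + (-105 + (-14 - 168)) = -9 + (-105 - 182) = -9 - 287 = -296)
O(n, G) = -3 + 1/(8*(-296 + G)) (O(n, G) = -3 + 1/(8*(G - 296)) = -3 + 1/(8*(-296 + G)))
-O(-112 - 1*(-20), S(-13, 10)) = -(7105 - 24*(-13))/(8*(-296 - 13)) = -(7105 + 312)/(8*(-309)) = -(-1)*7417/(8*309) = -1*(-7417/2472) = 7417/2472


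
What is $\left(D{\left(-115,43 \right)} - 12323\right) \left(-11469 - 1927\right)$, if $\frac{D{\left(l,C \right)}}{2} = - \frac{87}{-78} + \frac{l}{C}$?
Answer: $\frac{92302458800}{559} \approx 1.6512 \cdot 10^{8}$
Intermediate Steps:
$D{\left(l,C \right)} = \frac{29}{13} + \frac{2 l}{C}$ ($D{\left(l,C \right)} = 2 \left(- \frac{87}{-78} + \frac{l}{C}\right) = 2 \left(\left(-87\right) \left(- \frac{1}{78}\right) + \frac{l}{C}\right) = 2 \left(\frac{29}{26} + \frac{l}{C}\right) = \frac{29}{13} + \frac{2 l}{C}$)
$\left(D{\left(-115,43 \right)} - 12323\right) \left(-11469 - 1927\right) = \left(\left(\frac{29}{13} + 2 \left(-115\right) \frac{1}{43}\right) - 12323\right) \left(-11469 - 1927\right) = \left(\left(\frac{29}{13} + 2 \left(-115\right) \frac{1}{43}\right) - 12323\right) \left(-13396\right) = \left(\left(\frac{29}{13} - \frac{230}{43}\right) - 12323\right) \left(-13396\right) = \left(- \frac{1743}{559} - 12323\right) \left(-13396\right) = \left(- \frac{6890300}{559}\right) \left(-13396\right) = \frac{92302458800}{559}$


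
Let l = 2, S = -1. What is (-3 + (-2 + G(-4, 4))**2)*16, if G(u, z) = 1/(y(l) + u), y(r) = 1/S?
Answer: 736/25 ≈ 29.440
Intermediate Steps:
y(r) = -1 (y(r) = 1/(-1) = -1)
G(u, z) = 1/(-1 + u)
(-3 + (-2 + G(-4, 4))**2)*16 = (-3 + (-2 + 1/(-1 - 4))**2)*16 = (-3 + (-2 + 1/(-5))**2)*16 = (-3 + (-2 - 1/5)**2)*16 = (-3 + (-11/5)**2)*16 = (-3 + 121/25)*16 = (46/25)*16 = 736/25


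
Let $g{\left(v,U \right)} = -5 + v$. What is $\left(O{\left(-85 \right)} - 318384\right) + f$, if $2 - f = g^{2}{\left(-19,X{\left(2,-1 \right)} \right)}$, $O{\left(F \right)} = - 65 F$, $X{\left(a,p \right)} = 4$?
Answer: $-313433$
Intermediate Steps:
$f = -574$ ($f = 2 - \left(-5 - 19\right)^{2} = 2 - \left(-24\right)^{2} = 2 - 576 = -574$)
$\left(O{\left(-85 \right)} - 318384\right) + f = \left(\left(-65\right) \left(-85\right) - 318384\right) - 574 = \left(5525 - 318384\right) - 574 = -312859 - 574 = -313433$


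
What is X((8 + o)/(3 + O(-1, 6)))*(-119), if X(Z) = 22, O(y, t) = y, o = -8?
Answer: -2618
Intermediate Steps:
X((8 + o)/(3 + O(-1, 6)))*(-119) = 22*(-119) = -2618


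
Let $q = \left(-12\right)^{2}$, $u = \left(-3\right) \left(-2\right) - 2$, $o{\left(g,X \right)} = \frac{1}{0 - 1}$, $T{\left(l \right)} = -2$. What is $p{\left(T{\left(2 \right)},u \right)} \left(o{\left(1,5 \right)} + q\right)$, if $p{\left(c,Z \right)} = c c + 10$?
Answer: $2002$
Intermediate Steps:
$o{\left(g,X \right)} = -1$ ($o{\left(g,X \right)} = \frac{1}{-1} = -1$)
$u = 4$ ($u = 6 - 2 = 4$)
$p{\left(c,Z \right)} = 10 + c^{2}$ ($p{\left(c,Z \right)} = c^{2} + 10 = 10 + c^{2}$)
$q = 144$
$p{\left(T{\left(2 \right)},u \right)} \left(o{\left(1,5 \right)} + q\right) = \left(10 + \left(-2\right)^{2}\right) \left(-1 + 144\right) = \left(10 + 4\right) 143 = 14 \cdot 143 = 2002$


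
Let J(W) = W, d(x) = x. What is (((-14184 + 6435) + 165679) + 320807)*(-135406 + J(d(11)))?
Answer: -64818596115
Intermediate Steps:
(((-14184 + 6435) + 165679) + 320807)*(-135406 + J(d(11))) = (((-14184 + 6435) + 165679) + 320807)*(-135406 + 11) = ((-7749 + 165679) + 320807)*(-135395) = (157930 + 320807)*(-135395) = 478737*(-135395) = -64818596115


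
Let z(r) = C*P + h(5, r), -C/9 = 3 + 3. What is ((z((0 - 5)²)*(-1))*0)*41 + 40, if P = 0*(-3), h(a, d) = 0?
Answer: 40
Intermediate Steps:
P = 0
C = -54 (C = -9*(3 + 3) = -9*6 = -54)
z(r) = 0 (z(r) = -54*0 + 0 = 0 + 0 = 0)
((z((0 - 5)²)*(-1))*0)*41 + 40 = ((0*(-1))*0)*41 + 40 = (0*0)*41 + 40 = 0*41 + 40 = 0 + 40 = 40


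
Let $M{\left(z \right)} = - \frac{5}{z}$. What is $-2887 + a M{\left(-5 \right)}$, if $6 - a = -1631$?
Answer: $-1250$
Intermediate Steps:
$a = 1637$ ($a = 6 - -1631 = 6 + 1631 = 1637$)
$-2887 + a M{\left(-5 \right)} = -2887 + 1637 \left(- \frac{5}{-5}\right) = -2887 + 1637 \left(\left(-5\right) \left(- \frac{1}{5}\right)\right) = -2887 + 1637 \cdot 1 = -2887 + 1637 = -1250$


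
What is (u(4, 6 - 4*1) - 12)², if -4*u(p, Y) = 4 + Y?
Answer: 729/4 ≈ 182.25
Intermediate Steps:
u(p, Y) = -1 - Y/4 (u(p, Y) = -(4 + Y)/4 = -1 - Y/4)
(u(4, 6 - 4*1) - 12)² = ((-1 - (6 - 4*1)/4) - 12)² = ((-1 - (6 - 4)/4) - 12)² = ((-1 - ¼*2) - 12)² = ((-1 - ½) - 12)² = (-3/2 - 12)² = (-27/2)² = 729/4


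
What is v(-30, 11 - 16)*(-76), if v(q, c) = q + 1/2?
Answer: 2242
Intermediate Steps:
v(q, c) = ½ + q (v(q, c) = q + ½ = ½ + q)
v(-30, 11 - 16)*(-76) = (½ - 30)*(-76) = -59/2*(-76) = 2242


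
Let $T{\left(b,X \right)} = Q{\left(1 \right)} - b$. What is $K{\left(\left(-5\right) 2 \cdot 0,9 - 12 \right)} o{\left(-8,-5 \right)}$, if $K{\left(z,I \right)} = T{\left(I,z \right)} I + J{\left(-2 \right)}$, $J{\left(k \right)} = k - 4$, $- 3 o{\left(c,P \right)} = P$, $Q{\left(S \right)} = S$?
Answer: $-30$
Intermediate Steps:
$o{\left(c,P \right)} = - \frac{P}{3}$
$T{\left(b,X \right)} = 1 - b$
$J{\left(k \right)} = -4 + k$
$K{\left(z,I \right)} = -6 + I \left(1 - I\right)$ ($K{\left(z,I \right)} = \left(1 - I\right) I - 6 = I \left(1 - I\right) - 6 = -6 + I \left(1 - I\right)$)
$K{\left(\left(-5\right) 2 \cdot 0,9 - 12 \right)} o{\left(-8,-5 \right)} = \left(-6 + \left(9 - 12\right) - \left(9 - 12\right)^{2}\right) \left(\left(- \frac{1}{3}\right) \left(-5\right)\right) = \left(-6 + \left(9 - 12\right) - \left(9 - 12\right)^{2}\right) \frac{5}{3} = \left(-6 - 3 - \left(-3\right)^{2}\right) \frac{5}{3} = \left(-6 - 3 - 9\right) \frac{5}{3} = \left(-18\right) \frac{5}{3} = -30$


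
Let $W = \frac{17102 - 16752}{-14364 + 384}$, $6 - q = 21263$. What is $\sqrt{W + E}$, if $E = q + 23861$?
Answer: $\frac{7 \sqrt{103861614}}{1398} \approx 51.029$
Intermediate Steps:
$q = -21257$ ($q = 6 - 21263 = -21257$)
$E = 2604$ ($E = -21257 + 23861 = 2604$)
$W = - \frac{35}{1398}$ ($W = \frac{350}{-13980} = 350 \left(- \frac{1}{13980}\right) = - \frac{35}{1398} \approx -0.025036$)
$\sqrt{W + E} = \sqrt{- \frac{35}{1398} + 2604} = \sqrt{\frac{3640357}{1398}} = \frac{7 \sqrt{103861614}}{1398}$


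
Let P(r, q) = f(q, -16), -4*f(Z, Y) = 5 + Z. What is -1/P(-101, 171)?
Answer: 1/44 ≈ 0.022727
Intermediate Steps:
f(Z, Y) = -5/4 - Z/4 (f(Z, Y) = -(5 + Z)/4 = -5/4 - Z/4)
P(r, q) = -5/4 - q/4
-1/P(-101, 171) = -1/(-5/4 - ¼*171) = -1/(-5/4 - 171/4) = -1/(-44) = -1*(-1/44) = 1/44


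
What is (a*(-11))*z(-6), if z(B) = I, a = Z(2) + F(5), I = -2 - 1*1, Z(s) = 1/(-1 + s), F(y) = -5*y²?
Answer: -4092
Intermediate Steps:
I = -3 (I = -2 - 1 = -3)
a = -124 (a = 1/(-1 + 2) - 5*5² = 1/1 - 5*25 = 1 - 125 = -124)
z(B) = -3
(a*(-11))*z(-6) = -124*(-11)*(-3) = 1364*(-3) = -4092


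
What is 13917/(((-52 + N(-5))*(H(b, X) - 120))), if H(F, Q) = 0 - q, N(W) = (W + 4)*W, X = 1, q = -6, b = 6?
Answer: 4639/1786 ≈ 2.5974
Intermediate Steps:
N(W) = W*(4 + W) (N(W) = (4 + W)*W = W*(4 + W))
H(F, Q) = 6 (H(F, Q) = 0 - 1*(-6) = 0 + 6 = 6)
13917/(((-52 + N(-5))*(H(b, X) - 120))) = 13917/(((-52 - 5*(4 - 5))*(6 - 120))) = 13917/(((-52 - 5*(-1))*(-114))) = 13917/(((-52 + 5)*(-114))) = 13917/((-47*(-114))) = 13917/5358 = 13917*(1/5358) = 4639/1786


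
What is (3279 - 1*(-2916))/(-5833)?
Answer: -6195/5833 ≈ -1.0621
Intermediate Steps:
(3279 - 1*(-2916))/(-5833) = (3279 + 2916)*(-1/5833) = 6195*(-1/5833) = -6195/5833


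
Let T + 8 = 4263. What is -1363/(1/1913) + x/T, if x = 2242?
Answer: -11094565603/4255 ≈ -2.6074e+6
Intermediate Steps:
T = 4255 (T = -8 + 4263 = 4255)
-1363/(1/1913) + x/T = -1363/(1/1913) + 2242/4255 = -1363/1/1913 + 2242*(1/4255) = -1363*1913 + 2242/4255 = -2607419 + 2242/4255 = -11094565603/4255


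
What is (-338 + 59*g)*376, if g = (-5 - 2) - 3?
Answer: -348928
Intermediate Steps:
g = -10 (g = -7 - 3 = -10)
(-338 + 59*g)*376 = (-338 + 59*(-10))*376 = (-338 - 590)*376 = -928*376 = -348928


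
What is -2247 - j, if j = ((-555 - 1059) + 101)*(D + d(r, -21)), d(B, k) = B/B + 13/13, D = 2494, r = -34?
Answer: 3774201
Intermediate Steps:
d(B, k) = 2 (d(B, k) = 1 + 13*(1/13) = 1 + 1 = 2)
j = -3776448 (j = ((-555 - 1059) + 101)*(2494 + 2) = (-1614 + 101)*2496 = -1513*2496 = -3776448)
-2247 - j = -2247 - 1*(-3776448) = -2247 + 3776448 = 3774201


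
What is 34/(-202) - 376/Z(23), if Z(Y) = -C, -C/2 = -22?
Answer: 9307/1111 ≈ 8.3771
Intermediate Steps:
C = 44 (C = -2*(-22) = 44)
Z(Y) = -44 (Z(Y) = -1*44 = -44)
34/(-202) - 376/Z(23) = 34/(-202) - 376/(-44) = 34*(-1/202) - 376*(-1/44) = -17/101 + 94/11 = 9307/1111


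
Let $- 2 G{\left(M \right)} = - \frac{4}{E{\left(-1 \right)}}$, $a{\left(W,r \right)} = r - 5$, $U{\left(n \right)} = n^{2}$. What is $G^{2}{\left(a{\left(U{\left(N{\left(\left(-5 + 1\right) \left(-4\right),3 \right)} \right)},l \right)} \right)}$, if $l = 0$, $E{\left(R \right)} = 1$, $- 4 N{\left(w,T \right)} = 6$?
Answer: $4$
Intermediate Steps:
$N{\left(w,T \right)} = - \frac{3}{2}$ ($N{\left(w,T \right)} = \left(- \frac{1}{4}\right) 6 = - \frac{3}{2}$)
$a{\left(W,r \right)} = -5 + r$ ($a{\left(W,r \right)} = r - 5 = -5 + r$)
$G{\left(M \right)} = 2$ ($G{\left(M \right)} = - \frac{\left(-4\right) 1^{-1}}{2} = - \frac{\left(-4\right) 1}{2} = \left(- \frac{1}{2}\right) \left(-4\right) = 2$)
$G^{2}{\left(a{\left(U{\left(N{\left(\left(-5 + 1\right) \left(-4\right),3 \right)} \right)},l \right)} \right)} = 2^{2} = 4$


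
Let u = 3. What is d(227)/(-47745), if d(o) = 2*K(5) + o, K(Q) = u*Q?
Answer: -257/47745 ≈ -0.0053828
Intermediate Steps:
K(Q) = 3*Q
d(o) = 30 + o (d(o) = 2*(3*5) + o = 2*15 + o = 30 + o)
d(227)/(-47745) = (30 + 227)/(-47745) = 257*(-1/47745) = -257/47745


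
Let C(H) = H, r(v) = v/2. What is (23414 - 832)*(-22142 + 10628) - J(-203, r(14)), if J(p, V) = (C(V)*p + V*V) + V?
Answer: -260007783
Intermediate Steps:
r(v) = v/2 (r(v) = v*(½) = v/2)
J(p, V) = V + V² + V*p (J(p, V) = (V*p + V*V) + V = (V*p + V²) + V = (V² + V*p) + V = V + V² + V*p)
(23414 - 832)*(-22142 + 10628) - J(-203, r(14)) = (23414 - 832)*(-22142 + 10628) - (½)*14*(1 + (½)*14 - 203) = 22582*(-11514) - 7*(1 + 7 - 203) = -260009148 - 7*(-195) = -260009148 - 1*(-1365) = -260009148 + 1365 = -260007783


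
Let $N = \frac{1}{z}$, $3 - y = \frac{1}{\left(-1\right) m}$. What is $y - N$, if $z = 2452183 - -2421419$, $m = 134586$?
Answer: $\frac{163980044611}{54659883231} \approx 3.0$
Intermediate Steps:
$y = \frac{403759}{134586}$ ($y = 3 - \frac{1}{\left(-1\right) 134586} = 3 - \frac{1}{-134586} = 3 - - \frac{1}{134586} = 3 + \frac{1}{134586} = \frac{403759}{134586} \approx 3.0$)
$z = 4873602$ ($z = 2452183 + 2421419 = 4873602$)
$N = \frac{1}{4873602} \approx 2.0519 \cdot 10^{-7}$
$y - N = \frac{403759}{134586} - \frac{1}{4873602} = \frac{163980044611}{54659883231}$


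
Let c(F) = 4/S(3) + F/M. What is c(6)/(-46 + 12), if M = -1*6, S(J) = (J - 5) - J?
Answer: 9/170 ≈ 0.052941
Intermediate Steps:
S(J) = -5 (S(J) = (-5 + J) - J = -5)
M = -6
c(F) = -⅘ - F/6 (c(F) = 4/(-5) + F/(-6) = 4*(-⅕) + F*(-⅙) = -⅘ - F/6)
c(6)/(-46 + 12) = (-⅘ - ⅙*6)/(-46 + 12) = (-⅘ - 1)/(-34) = -1/34*(-9/5) = 9/170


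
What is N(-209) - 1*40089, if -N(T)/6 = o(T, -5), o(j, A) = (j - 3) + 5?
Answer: -38847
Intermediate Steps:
o(j, A) = 2 + j (o(j, A) = (-3 + j) + 5 = 2 + j)
N(T) = -12 - 6*T (N(T) = -6*(2 + T) = -12 - 6*T)
N(-209) - 1*40089 = (-12 - 6*(-209)) - 1*40089 = (-12 + 1254) - 40089 = 1242 - 40089 = -38847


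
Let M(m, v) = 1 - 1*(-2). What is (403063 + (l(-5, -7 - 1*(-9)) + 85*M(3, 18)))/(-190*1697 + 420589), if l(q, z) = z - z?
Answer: 403318/98159 ≈ 4.1088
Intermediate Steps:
l(q, z) = 0
M(m, v) = 3 (M(m, v) = 1 + 2 = 3)
(403063 + (l(-5, -7 - 1*(-9)) + 85*M(3, 18)))/(-190*1697 + 420589) = (403063 + (0 + 85*3))/(-190*1697 + 420589) = (403063 + (0 + 255))/(-322430 + 420589) = (403063 + 255)/98159 = 403318*(1/98159) = 403318/98159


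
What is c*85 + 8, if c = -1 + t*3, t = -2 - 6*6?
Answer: -9767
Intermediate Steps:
t = -38 (t = -2 - 1*36 = -2 - 36 = -38)
c = -115 (c = -1 - 38*3 = -1 - 114 = -115)
c*85 + 8 = -115*85 + 8 = -9775 + 8 = -9767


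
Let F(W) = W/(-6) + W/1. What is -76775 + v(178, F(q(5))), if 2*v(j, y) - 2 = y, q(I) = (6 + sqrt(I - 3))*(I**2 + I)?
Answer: -76699 + 25*sqrt(2)/2 ≈ -76681.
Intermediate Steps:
q(I) = (6 + sqrt(-3 + I))*(I + I**2)
F(W) = 5*W/6 (F(W) = W*(-1/6) + W*1 = -W/6 + W = 5*W/6)
v(j, y) = 1 + y/2
-76775 + v(178, F(q(5))) = -76775 + (1 + (5*(5*(6 + sqrt(-3 + 5) + 6*5 + 5*sqrt(-3 + 5)))/6)/2) = -76775 + (1 + (5*(5*(6 + sqrt(2) + 30 + 5*sqrt(2)))/6)/2) = -76775 + (1 + (5*(5*(36 + 6*sqrt(2)))/6)/2) = -76775 + (1 + (5*(180 + 30*sqrt(2))/6)/2) = -76775 + (1 + (150 + 25*sqrt(2))/2) = -76775 + (1 + (75 + 25*sqrt(2)/2)) = -76775 + (76 + 25*sqrt(2)/2) = -76699 + 25*sqrt(2)/2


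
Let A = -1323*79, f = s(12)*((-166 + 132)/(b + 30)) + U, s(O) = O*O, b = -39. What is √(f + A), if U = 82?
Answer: I*√103891 ≈ 322.32*I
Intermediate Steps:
s(O) = O²
f = 626 (f = 12²*((-166 + 132)/(-39 + 30)) + 82 = 144*(-34/(-9)) + 82 = 144*(-34*(-⅑)) + 82 = 144*(34/9) + 82 = 544 + 82 = 626)
A = -104517
√(f + A) = √(626 - 104517) = √(-103891) = I*√103891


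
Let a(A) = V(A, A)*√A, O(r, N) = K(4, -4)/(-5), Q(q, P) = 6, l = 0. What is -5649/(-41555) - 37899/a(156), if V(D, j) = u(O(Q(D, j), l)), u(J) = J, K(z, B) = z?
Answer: 5649/41555 + 63165*√39/104 ≈ 3793.1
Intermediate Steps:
O(r, N) = -⅘ (O(r, N) = 4/(-5) = 4*(-⅕) = -⅘)
V(D, j) = -⅘
a(A) = -4*√A/5
-5649/(-41555) - 37899/a(156) = -5649/(-41555) - 37899*(-5*√39/312) = -5649*(-1/41555) - 37899*(-5*√39/312) = 5649/41555 - 37899*(-5*√39/312) = 5649/41555 - (-63165)*√39/104 = 5649/41555 + 63165*√39/104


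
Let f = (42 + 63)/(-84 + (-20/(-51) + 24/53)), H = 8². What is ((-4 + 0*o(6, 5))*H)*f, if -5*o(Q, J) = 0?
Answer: 283815/878 ≈ 323.25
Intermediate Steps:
o(Q, J) = 0 (o(Q, J) = -⅕*0 = 0)
H = 64
f = -283815/224768 (f = 105/(-84 + (-20*(-1/51) + 24*(1/53))) = 105/(-84 + (20/51 + 24/53)) = 105/(-84 + 2284/2703) = 105/(-224768/2703) = 105*(-2703/224768) = -283815/224768 ≈ -1.2627)
((-4 + 0*o(6, 5))*H)*f = ((-4 + 0*0)*64)*(-283815/224768) = ((-4 + 0)*64)*(-283815/224768) = -4*64*(-283815/224768) = -256*(-283815/224768) = 283815/878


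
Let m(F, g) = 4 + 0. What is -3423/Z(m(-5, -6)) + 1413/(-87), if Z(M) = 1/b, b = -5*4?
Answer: 1984869/29 ≈ 68444.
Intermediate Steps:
b = -20
m(F, g) = 4
Z(M) = -1/20 (Z(M) = 1/(-20) = -1/20)
-3423/Z(m(-5, -6)) + 1413/(-87) = -3423/(-1/20) + 1413/(-87) = -3423*(-20) + 1413*(-1/87) = 68460 - 471/29 = 1984869/29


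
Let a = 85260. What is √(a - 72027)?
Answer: √13233 ≈ 115.03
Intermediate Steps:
√(a - 72027) = √(85260 - 72027) = √13233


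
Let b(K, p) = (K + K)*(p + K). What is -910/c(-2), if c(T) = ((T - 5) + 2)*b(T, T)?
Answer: 91/8 ≈ 11.375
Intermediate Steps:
b(K, p) = 2*K*(K + p) (b(K, p) = (2*K)*(K + p) = 2*K*(K + p))
c(T) = 4*T**2*(-3 + T) (c(T) = ((T - 5) + 2)*(2*T*(T + T)) = ((-5 + T) + 2)*(2*T*(2*T)) = (-3 + T)*(4*T**2) = 4*T**2*(-3 + T))
-910/c(-2) = -910*1/(16*(-3 - 2)) = -910/(4*4*(-5)) = -910/(-80) = -910*(-1/80) = 91/8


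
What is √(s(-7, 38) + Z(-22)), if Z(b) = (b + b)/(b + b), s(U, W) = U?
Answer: I*√6 ≈ 2.4495*I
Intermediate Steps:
Z(b) = 1 (Z(b) = (2*b)/((2*b)) = (2*b)*(1/(2*b)) = 1)
√(s(-7, 38) + Z(-22)) = √(-7 + 1) = √(-6) = I*√6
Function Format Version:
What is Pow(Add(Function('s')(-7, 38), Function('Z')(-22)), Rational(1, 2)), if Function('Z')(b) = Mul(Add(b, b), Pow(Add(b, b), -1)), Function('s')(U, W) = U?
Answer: Mul(I, Pow(6, Rational(1, 2))) ≈ Mul(2.4495, I)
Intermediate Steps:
Function('Z')(b) = 1 (Function('Z')(b) = Mul(Mul(2, b), Pow(Mul(2, b), -1)) = Mul(Mul(2, b), Mul(Rational(1, 2), Pow(b, -1))) = 1)
Pow(Add(Function('s')(-7, 38), Function('Z')(-22)), Rational(1, 2)) = Pow(Add(-7, 1), Rational(1, 2)) = Pow(-6, Rational(1, 2)) = Mul(I, Pow(6, Rational(1, 2)))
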